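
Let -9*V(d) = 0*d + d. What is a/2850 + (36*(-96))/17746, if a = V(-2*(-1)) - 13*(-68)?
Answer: 36361/315225 ≈ 0.11535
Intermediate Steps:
V(d) = -d/9 (V(d) = -(0*d + d)/9 = -(0 + d)/9 = -d/9)
a = 7954/9 (a = -(-2)*(-1)/9 - 13*(-68) = -1/9*2 + 884 = -2/9 + 884 = 7954/9 ≈ 883.78)
a/2850 + (36*(-96))/17746 = (7954/9)/2850 + (36*(-96))/17746 = (7954/9)*(1/2850) - 3456*1/17746 = 3977/12825 - 1728/8873 = 36361/315225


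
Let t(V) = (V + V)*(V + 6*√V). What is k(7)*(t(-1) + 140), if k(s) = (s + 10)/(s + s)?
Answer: 1207/7 - 102*I/7 ≈ 172.43 - 14.571*I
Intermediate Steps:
k(s) = (10 + s)/(2*s) (k(s) = (10 + s)/((2*s)) = (10 + s)*(1/(2*s)) = (10 + s)/(2*s))
t(V) = 2*V*(V + 6*√V) (t(V) = (2*V)*(V + 6*√V) = 2*V*(V + 6*√V))
k(7)*(t(-1) + 140) = ((½)*(10 + 7)/7)*((2*(-1)² + 12*(-1)^(3/2)) + 140) = ((½)*(⅐)*17)*((2*1 + 12*(-I)) + 140) = 17*((2 - 12*I) + 140)/14 = 17*(142 - 12*I)/14 = 1207/7 - 102*I/7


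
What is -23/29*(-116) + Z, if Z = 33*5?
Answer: 257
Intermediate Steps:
Z = 165
-23/29*(-116) + Z = -23/29*(-116) + 165 = 92 + 165 = 257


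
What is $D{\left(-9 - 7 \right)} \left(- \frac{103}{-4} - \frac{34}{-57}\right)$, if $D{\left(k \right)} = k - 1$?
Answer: $- \frac{102119}{228} \approx -447.89$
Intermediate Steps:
$D{\left(k \right)} = -1 + k$
$D{\left(-9 - 7 \right)} \left(- \frac{103}{-4} - \frac{34}{-57}\right) = \left(-1 - 16\right) \left(- \frac{103}{-4} - \frac{34}{-57}\right) = \left(-1 - 16\right) \left(\left(-103\right) \left(- \frac{1}{4}\right) - - \frac{34}{57}\right) = \left(-1 - 16\right) \left(\frac{103}{4} + \frac{34}{57}\right) = \left(-17\right) \frac{6007}{228} = - \frac{102119}{228}$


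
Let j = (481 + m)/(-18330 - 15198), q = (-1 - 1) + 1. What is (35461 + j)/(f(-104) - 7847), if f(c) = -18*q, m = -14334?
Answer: -1188950261/262490712 ≈ -4.5295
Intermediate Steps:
q = -1 (q = -2 + 1 = -1)
j = 13853/33528 (j = (481 - 14334)/(-18330 - 15198) = -13853/(-33528) = -13853*(-1/33528) = 13853/33528 ≈ 0.41318)
f(c) = 18 (f(c) = -18*(-1) = 18)
(35461 + j)/(f(-104) - 7847) = (35461 + 13853/33528)/(18 - 7847) = (1188950261/33528)/(-7829) = (1188950261/33528)*(-1/7829) = -1188950261/262490712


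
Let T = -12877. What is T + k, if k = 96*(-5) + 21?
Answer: -13336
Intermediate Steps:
k = -459 (k = -480 + 21 = -459)
T + k = -12877 - 459 = -13336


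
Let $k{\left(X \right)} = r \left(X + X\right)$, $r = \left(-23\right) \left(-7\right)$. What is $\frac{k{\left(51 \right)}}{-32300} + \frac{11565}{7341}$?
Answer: $\frac{2480349}{2324650} \approx 1.067$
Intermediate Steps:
$r = 161$
$k{\left(X \right)} = 322 X$ ($k{\left(X \right)} = 161 \left(X + X\right) = 161 \cdot 2 X = 322 X$)
$\frac{k{\left(51 \right)}}{-32300} + \frac{11565}{7341} = \frac{322 \cdot 51}{-32300} + \frac{11565}{7341} = 16422 \left(- \frac{1}{32300}\right) + 11565 \cdot \frac{1}{7341} = - \frac{483}{950} + \frac{3855}{2447} = \frac{2480349}{2324650}$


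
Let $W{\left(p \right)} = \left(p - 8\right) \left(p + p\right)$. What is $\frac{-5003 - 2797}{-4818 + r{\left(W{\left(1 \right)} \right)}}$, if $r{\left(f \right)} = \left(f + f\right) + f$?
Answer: $\frac{130}{81} \approx 1.6049$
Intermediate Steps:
$W{\left(p \right)} = 2 p \left(-8 + p\right)$ ($W{\left(p \right)} = \left(-8 + p\right) 2 p = 2 p \left(-8 + p\right)$)
$r{\left(f \right)} = 3 f$ ($r{\left(f \right)} = 2 f + f = 3 f$)
$\frac{-5003 - 2797}{-4818 + r{\left(W{\left(1 \right)} \right)}} = \frac{-5003 - 2797}{-4818 + 3 \cdot 2 \cdot 1 \left(-8 + 1\right)} = - \frac{7800}{-4818 + 3 \cdot 2 \cdot 1 \left(-7\right)} = - \frac{7800}{-4818 + 3 \left(-14\right)} = - \frac{7800}{-4818 - 42} = - \frac{7800}{-4860} = \left(-7800\right) \left(- \frac{1}{4860}\right) = \frac{130}{81}$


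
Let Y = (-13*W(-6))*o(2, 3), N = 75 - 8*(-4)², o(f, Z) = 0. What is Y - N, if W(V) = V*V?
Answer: 53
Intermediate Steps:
W(V) = V²
N = -53 (N = 75 - 8*16 = 75 - 128 = -53)
Y = 0 (Y = -13*(-6)²*0 = -13*36*0 = -468*0 = 0)
Y - N = 0 - 1*(-53) = 0 + 53 = 53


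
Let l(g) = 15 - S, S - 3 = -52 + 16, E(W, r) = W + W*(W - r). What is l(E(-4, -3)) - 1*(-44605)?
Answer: 44653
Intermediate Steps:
S = -33 (S = 3 + (-52 + 16) = 3 - 36 = -33)
l(g) = 48 (l(g) = 15 - 1*(-33) = 15 + 33 = 48)
l(E(-4, -3)) - 1*(-44605) = 48 - 1*(-44605) = 48 + 44605 = 44653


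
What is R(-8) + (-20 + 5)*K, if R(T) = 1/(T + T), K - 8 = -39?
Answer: 7439/16 ≈ 464.94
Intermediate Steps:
K = -31 (K = 8 - 39 = -31)
R(T) = 1/(2*T)
R(-8) + (-20 + 5)*K = (½)/(-8) + (-20 + 5)*(-31) = (½)*(-⅛) - 15*(-31) = -1/16 + 465 = 7439/16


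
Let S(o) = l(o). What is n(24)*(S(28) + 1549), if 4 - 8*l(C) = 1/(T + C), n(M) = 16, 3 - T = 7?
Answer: 297503/12 ≈ 24792.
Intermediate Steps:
T = -4 (T = 3 - 1*7 = 3 - 7 = -4)
l(C) = 1/2 - 1/(8*(-4 + C))
S(o) = (-17 + 4*o)/(8*(-4 + o))
n(24)*(S(28) + 1549) = 16*((-17 + 4*28)/(8*(-4 + 28)) + 1549) = 16*((1/8)*(-17 + 112)/24 + 1549) = 16*((1/8)*(1/24)*95 + 1549) = 16*(95/192 + 1549) = 16*(297503/192) = 297503/12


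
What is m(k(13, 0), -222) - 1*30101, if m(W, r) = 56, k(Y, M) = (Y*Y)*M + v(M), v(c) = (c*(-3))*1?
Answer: -30045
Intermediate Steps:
v(c) = -3*c (v(c) = -3*c*1 = -3*c)
k(Y, M) = -3*M + M*Y² (k(Y, M) = (Y*Y)*M - 3*M = Y²*M - 3*M = M*Y² - 3*M = -3*M + M*Y²)
m(k(13, 0), -222) - 1*30101 = 56 - 1*30101 = 56 - 30101 = -30045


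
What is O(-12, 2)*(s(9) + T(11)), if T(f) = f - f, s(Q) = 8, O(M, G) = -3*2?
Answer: -48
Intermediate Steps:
O(M, G) = -6
T(f) = 0
O(-12, 2)*(s(9) + T(11)) = -6*(8 + 0) = -6*8 = -48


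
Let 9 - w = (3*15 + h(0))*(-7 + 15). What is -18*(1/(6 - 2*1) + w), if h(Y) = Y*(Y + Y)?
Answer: 12627/2 ≈ 6313.5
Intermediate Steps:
h(Y) = 2*Y² (h(Y) = Y*(2*Y) = 2*Y²)
w = -351 (w = 9 - (3*15 + 2*0²)*(-7 + 15) = 9 - (45 + 2*0)*8 = 9 - (45 + 0)*8 = 9 - 45*8 = 9 - 1*360 = 9 - 360 = -351)
-18*(1/(6 - 2*1) + w) = -18*(1/(6 - 2*1) - 351) = -18*(1/(6 - 2) - 351) = -18*(1/4 - 351) = -18*(¼ - 351) = -18*(-1403/4) = 12627/2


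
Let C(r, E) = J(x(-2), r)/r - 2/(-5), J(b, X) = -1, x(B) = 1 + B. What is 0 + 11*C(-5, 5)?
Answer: 33/5 ≈ 6.6000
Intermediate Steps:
C(r, E) = 2/5 - 1/r (C(r, E) = -1/r - 2/(-5) = -1/r - 2*(-1/5) = -1/r + 2/5 = 2/5 - 1/r)
0 + 11*C(-5, 5) = 0 + 11*(2/5 - 1/(-5)) = 0 + 11*(2/5 - 1*(-1/5)) = 0 + 11*(2/5 + 1/5) = 0 + 11*(3/5) = 0 + 33/5 = 33/5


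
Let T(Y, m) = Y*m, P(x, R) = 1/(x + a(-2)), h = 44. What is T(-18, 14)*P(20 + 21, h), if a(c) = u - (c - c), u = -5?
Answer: -7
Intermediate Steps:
a(c) = -5 (a(c) = -5 - (c - c) = -5 - 1*0 = -5 + 0 = -5)
P(x, R) = 1/(-5 + x) (P(x, R) = 1/(x - 5) = 1/(-5 + x))
T(-18, 14)*P(20 + 21, h) = (-18*14)/(-5 + (20 + 21)) = -252/(-5 + 41) = -252/36 = -252*1/36 = -7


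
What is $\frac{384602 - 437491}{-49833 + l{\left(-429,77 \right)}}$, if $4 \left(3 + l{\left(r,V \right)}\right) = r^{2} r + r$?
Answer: $\frac{105778}{39576681} \approx 0.0026727$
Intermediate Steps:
$l{\left(r,V \right)} = -3 + \frac{r}{4} + \frac{r^{3}}{4}$ ($l{\left(r,V \right)} = -3 + \frac{r^{2} r + r}{4} = -3 + \frac{r^{3} + r}{4} = -3 + \frac{r + r^{3}}{4} = -3 + \left(\frac{r}{4} + \frac{r^{3}}{4}\right) = -3 + \frac{r}{4} + \frac{r^{3}}{4}$)
$\frac{384602 - 437491}{-49833 + l{\left(-429,77 \right)}} = \frac{384602 - 437491}{-49833 + \left(-3 + \frac{1}{4} \left(-429\right) + \frac{\left(-429\right)^{3}}{4}\right)} = - \frac{52889}{-49833 - \frac{39477015}{2}} = - \frac{52889}{- \frac{39576681}{2}} = \left(-52889\right) \left(- \frac{2}{39576681}\right) = \frac{105778}{39576681}$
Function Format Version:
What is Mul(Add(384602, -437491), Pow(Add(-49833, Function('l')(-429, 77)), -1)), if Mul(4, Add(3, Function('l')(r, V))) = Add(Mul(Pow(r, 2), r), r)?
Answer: Rational(105778, 39576681) ≈ 0.0026727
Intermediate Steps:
Function('l')(r, V) = Add(-3, Mul(Rational(1, 4), r), Mul(Rational(1, 4), Pow(r, 3))) (Function('l')(r, V) = Add(-3, Mul(Rational(1, 4), Add(Mul(Pow(r, 2), r), r))) = Add(-3, Mul(Rational(1, 4), Add(Pow(r, 3), r))) = Add(-3, Mul(Rational(1, 4), Add(r, Pow(r, 3)))) = Add(-3, Add(Mul(Rational(1, 4), r), Mul(Rational(1, 4), Pow(r, 3)))) = Add(-3, Mul(Rational(1, 4), r), Mul(Rational(1, 4), Pow(r, 3))))
Mul(Add(384602, -437491), Pow(Add(-49833, Function('l')(-429, 77)), -1)) = Mul(Add(384602, -437491), Pow(Add(-49833, Add(-3, Mul(Rational(1, 4), -429), Mul(Rational(1, 4), Pow(-429, 3)))), -1)) = Mul(-52889, Pow(Add(-49833, Add(-3, Rational(-429, 4), Mul(Rational(1, 4), -78953589))), -1)) = Mul(-52889, Pow(Add(-49833, Add(-3, Rational(-429, 4), Rational(-78953589, 4))), -1)) = Mul(-52889, Pow(Add(-49833, Rational(-39477015, 2)), -1)) = Mul(-52889, Pow(Rational(-39576681, 2), -1)) = Mul(-52889, Rational(-2, 39576681)) = Rational(105778, 39576681)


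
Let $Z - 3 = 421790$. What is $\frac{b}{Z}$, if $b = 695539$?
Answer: $\frac{695539}{421793} \approx 1.649$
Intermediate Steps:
$Z = 421793$ ($Z = 3 + 421790 = 421793$)
$\frac{b}{Z} = \frac{695539}{421793}$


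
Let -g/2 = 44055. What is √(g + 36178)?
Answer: 2*I*√12983 ≈ 227.89*I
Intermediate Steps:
g = -88110 (g = -2*44055 = -88110)
√(g + 36178) = √(-88110 + 36178) = √(-51932) = 2*I*√12983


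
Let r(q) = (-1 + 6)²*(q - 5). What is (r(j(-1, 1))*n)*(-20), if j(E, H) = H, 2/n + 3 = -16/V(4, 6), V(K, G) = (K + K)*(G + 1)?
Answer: -28000/23 ≈ -1217.4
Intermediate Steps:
V(K, G) = 2*K*(1 + G) (V(K, G) = (2*K)*(1 + G) = 2*K*(1 + G))
n = -14/23 (n = 2/(-3 - 16*1/(8*(1 + 6))) = 2/(-3 - 16/(2*4*7)) = 2/(-3 - 16/56) = 2/(-3 - 16*1/56) = 2/(-3 - 2/7) = 2/(-23/7) = 2*(-7/23) = -14/23 ≈ -0.60870)
r(q) = -125 + 25*q (r(q) = 5²*(-5 + q) = 25*(-5 + q) = -125 + 25*q)
(r(j(-1, 1))*n)*(-20) = ((-125 + 25*1)*(-14/23))*(-20) = ((-125 + 25)*(-14/23))*(-20) = -100*(-14/23)*(-20) = (1400/23)*(-20) = -28000/23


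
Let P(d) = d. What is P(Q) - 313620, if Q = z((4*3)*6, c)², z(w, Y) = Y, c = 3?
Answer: -313611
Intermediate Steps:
Q = 9 (Q = 3² = 9)
P(Q) - 313620 = 9 - 313620 = -313611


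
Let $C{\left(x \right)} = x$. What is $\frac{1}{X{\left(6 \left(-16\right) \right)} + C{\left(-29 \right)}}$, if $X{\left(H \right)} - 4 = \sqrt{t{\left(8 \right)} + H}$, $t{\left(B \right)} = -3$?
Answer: $- \frac{25}{724} - \frac{3 i \sqrt{11}}{724} \approx -0.03453 - 0.013743 i$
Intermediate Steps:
$X{\left(H \right)} = 4 + \sqrt{-3 + H}$
$\frac{1}{X{\left(6 \left(-16\right) \right)} + C{\left(-29 \right)}} = \frac{1}{\left(4 + \sqrt{-3 + 6 \left(-16\right)}\right) - 29} = \frac{1}{\left(4 + \sqrt{-3 - 96}\right) - 29} = \frac{1}{\left(4 + \sqrt{-99}\right) - 29} = \frac{1}{\left(4 + 3 i \sqrt{11}\right) - 29} = \frac{1}{-25 + 3 i \sqrt{11}}$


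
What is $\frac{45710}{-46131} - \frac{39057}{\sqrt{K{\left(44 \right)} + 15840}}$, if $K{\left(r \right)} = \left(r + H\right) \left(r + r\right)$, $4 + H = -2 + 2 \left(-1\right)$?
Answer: $- \frac{45710}{46131} - \frac{13019 \sqrt{33}}{264} \approx -284.28$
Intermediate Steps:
$H = -8$ ($H = -4 + \left(-2 + 2 \left(-1\right)\right) = -4 - 4 = -8$)
$K{\left(r \right)} = 2 r \left(-8 + r\right)$ ($K{\left(r \right)} = \left(r - 8\right) \left(r + r\right) = \left(-8 + r\right) 2 r = 2 r \left(-8 + r\right)$)
$\frac{45710}{-46131} - \frac{39057}{\sqrt{K{\left(44 \right)} + 15840}} = \frac{45710}{-46131} - \frac{39057}{\sqrt{2 \cdot 44 \left(-8 + 44\right) + 15840}} = 45710 \left(- \frac{1}{46131}\right) - \frac{39057}{\sqrt{2 \cdot 44 \cdot 36 + 15840}} = - \frac{45710}{46131} - \frac{39057}{\sqrt{3168 + 15840}} = - \frac{45710}{46131} - \frac{39057}{\sqrt{19008}} = - \frac{45710}{46131} - \frac{39057}{24 \sqrt{33}} = - \frac{45710}{46131} - 39057 \frac{\sqrt{33}}{792} = - \frac{45710}{46131} - \frac{13019 \sqrt{33}}{264}$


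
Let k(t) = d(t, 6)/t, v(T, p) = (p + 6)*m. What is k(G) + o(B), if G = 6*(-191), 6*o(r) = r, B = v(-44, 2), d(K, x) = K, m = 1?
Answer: 7/3 ≈ 2.3333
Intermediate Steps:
v(T, p) = 6 + p (v(T, p) = (p + 6)*1 = (6 + p)*1 = 6 + p)
B = 8 (B = 6 + 2 = 8)
o(r) = r/6
G = -1146
k(t) = 1 (k(t) = t/t = 1)
k(G) + o(B) = 1 + (⅙)*8 = 1 + 4/3 = 7/3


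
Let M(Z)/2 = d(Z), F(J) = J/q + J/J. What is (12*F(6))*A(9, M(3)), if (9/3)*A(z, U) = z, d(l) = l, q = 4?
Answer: 90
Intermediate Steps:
F(J) = 1 + J/4 (F(J) = J/4 + J/J = J*(1/4) + 1 = J/4 + 1 = 1 + J/4)
M(Z) = 2*Z
A(z, U) = z/3
(12*F(6))*A(9, M(3)) = (12*(1 + (1/4)*6))*((1/3)*9) = (12*(1 + 3/2))*3 = (12*(5/2))*3 = 30*3 = 90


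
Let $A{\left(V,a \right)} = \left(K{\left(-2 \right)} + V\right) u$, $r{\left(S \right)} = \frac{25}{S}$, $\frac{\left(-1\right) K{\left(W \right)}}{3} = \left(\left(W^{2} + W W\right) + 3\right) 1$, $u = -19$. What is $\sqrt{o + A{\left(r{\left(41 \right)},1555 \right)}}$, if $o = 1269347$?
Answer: $\frac{\sqrt{2134806819}}{41} \approx 1126.9$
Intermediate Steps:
$K{\left(W \right)} = -9 - 6 W^{2}$ ($K{\left(W \right)} = - 3 \left(\left(W^{2} + W W\right) + 3\right) 1 = - 3 \left(\left(W^{2} + W^{2}\right) + 3\right) 1 = - 3 \left(2 W^{2} + 3\right) 1 = - 3 \left(3 + 2 W^{2}\right) 1 = - 3 \left(3 + 2 W^{2}\right) = -9 - 6 W^{2}$)
$A{\left(V,a \right)} = 627 - 19 V$ ($A{\left(V,a \right)} = \left(\left(-9 - 6 \left(-2\right)^{2}\right) + V\right) \left(-19\right) = \left(\left(-9 - 24\right) + V\right) \left(-19\right) = \left(-33 + V\right) \left(-19\right) = 627 - 19 V$)
$\sqrt{o + A{\left(r{\left(41 \right)},1555 \right)}} = \sqrt{1269347 + \left(627 - 19 \cdot \frac{25}{41}\right)} = \sqrt{1269347 + \left(627 - 19 \cdot 25 \cdot \frac{1}{41}\right)} = \sqrt{1269347 + \left(627 - \frac{475}{41}\right)} = \sqrt{1269347 + \frac{25232}{41}} = \sqrt{\frac{52068459}{41}} = \frac{\sqrt{2134806819}}{41}$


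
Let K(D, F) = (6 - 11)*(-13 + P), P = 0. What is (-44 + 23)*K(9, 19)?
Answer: -1365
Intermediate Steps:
K(D, F) = 65 (K(D, F) = (6 - 11)*(-13 + 0) = -5*(-13) = 65)
(-44 + 23)*K(9, 19) = (-44 + 23)*65 = -21*65 = -1365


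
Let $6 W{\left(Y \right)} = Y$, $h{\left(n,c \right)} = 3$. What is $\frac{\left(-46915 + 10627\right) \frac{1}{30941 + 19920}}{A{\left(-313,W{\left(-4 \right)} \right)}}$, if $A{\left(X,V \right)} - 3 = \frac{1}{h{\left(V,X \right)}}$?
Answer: $- \frac{54432}{254305} \approx -0.21404$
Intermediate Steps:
$W{\left(Y \right)} = \frac{Y}{6}$
$A{\left(X,V \right)} = \frac{10}{3}$ ($A{\left(X,V \right)} = 3 + \frac{1}{3} = \frac{10}{3}$)
$\frac{\left(-46915 + 10627\right) \frac{1}{30941 + 19920}}{A{\left(-313,W{\left(-4 \right)} \right)}} = \frac{\left(-46915 + 10627\right) \frac{1}{30941 + 19920}}{\frac{10}{3}} = - \frac{36288}{50861} \cdot \frac{3}{10} = \left(-36288\right) \frac{1}{50861} \cdot \frac{3}{10} = \left(- \frac{36288}{50861}\right) \frac{3}{10} = - \frac{54432}{254305}$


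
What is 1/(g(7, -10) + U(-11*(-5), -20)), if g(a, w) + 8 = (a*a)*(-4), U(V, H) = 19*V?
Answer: 1/841 ≈ 0.0011891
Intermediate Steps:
g(a, w) = -8 - 4*a² (g(a, w) = -8 + (a*a)*(-4) = -8 + a²*(-4) = -8 - 4*a²)
1/(g(7, -10) + U(-11*(-5), -20)) = 1/((-8 - 4*7²) + 19*(-11*(-5))) = 1/((-8 - 4*49) + 19*55) = 1/((-8 - 196) + 1045) = 1/(-204 + 1045) = 1/841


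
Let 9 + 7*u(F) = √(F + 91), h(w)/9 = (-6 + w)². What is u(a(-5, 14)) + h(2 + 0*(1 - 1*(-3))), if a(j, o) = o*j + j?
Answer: 1003/7 ≈ 143.29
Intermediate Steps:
a(j, o) = j + j*o (a(j, o) = j*o + j = j + j*o)
h(w) = 9*(-6 + w)²
u(F) = -9/7 + √(91 + F)/7 (u(F) = -9/7 + √(F + 91)/7 = -9/7 + √(91 + F)/7)
u(a(-5, 14)) + h(2 + 0*(1 - 1*(-3))) = (-9/7 + √(91 - 5*(1 + 14))/7) + 9*(-6 + (2 + 0*(1 - 1*(-3))))² = (-9/7 + √(91 - 5*15)/7) + 9*(-6 + (2 + 0*(1 + 3)))² = (-9/7 + √(91 - 75)/7) + 9*(-6 + (2 + 0*4))² = (-9/7 + √16/7) + 9*(-6 + (2 + 0))² = (-9/7 + (⅐)*4) + 9*(-6 + 2)² = (-9/7 + 4/7) + 9*(-4)² = -5/7 + 9*16 = -5/7 + 144 = 1003/7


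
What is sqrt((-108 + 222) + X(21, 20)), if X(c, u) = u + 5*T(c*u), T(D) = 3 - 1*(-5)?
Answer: sqrt(174) ≈ 13.191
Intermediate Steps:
T(D) = 8 (T(D) = 3 + 5 = 8)
X(c, u) = 40 + u (X(c, u) = u + 5*8 = u + 40 = 40 + u)
sqrt((-108 + 222) + X(21, 20)) = sqrt((-108 + 222) + (40 + 20)) = sqrt(114 + 60) = sqrt(174)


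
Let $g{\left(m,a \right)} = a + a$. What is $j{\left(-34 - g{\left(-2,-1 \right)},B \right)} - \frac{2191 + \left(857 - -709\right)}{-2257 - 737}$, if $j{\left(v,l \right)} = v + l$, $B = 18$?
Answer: $- \frac{38159}{2994} \approx -12.745$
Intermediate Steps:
$g{\left(m,a \right)} = 2 a$
$j{\left(v,l \right)} = l + v$
$j{\left(-34 - g{\left(-2,-1 \right)},B \right)} - \frac{2191 + \left(857 - -709\right)}{-2257 - 737} = \left(18 - \left(34 + 2 \left(-1\right)\right)\right) - \frac{2191 + \left(857 - -709\right)}{-2257 - 737} = \left(18 - 32\right) - \frac{2191 + \left(857 + 709\right)}{-2994} = \left(18 + \left(-34 + 2\right)\right) - \left(2191 + 1566\right) \left(- \frac{1}{2994}\right) = \left(18 - 32\right) - 3757 \left(- \frac{1}{2994}\right) = -14 - - \frac{3757}{2994} = -14 + \frac{3757}{2994} = - \frac{38159}{2994}$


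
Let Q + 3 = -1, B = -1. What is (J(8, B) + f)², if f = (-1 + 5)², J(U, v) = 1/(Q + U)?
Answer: 4225/16 ≈ 264.06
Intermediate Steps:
Q = -4 (Q = -3 - 1 = -4)
J(U, v) = 1/(-4 + U)
f = 16 (f = 4² = 16)
(J(8, B) + f)² = (1/(-4 + 8) + 16)² = (1/4 + 16)² = (¼ + 16)² = (65/4)² = 4225/16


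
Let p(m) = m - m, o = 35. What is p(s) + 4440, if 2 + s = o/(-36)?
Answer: 4440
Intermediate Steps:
s = -107/36 (s = -2 + 35/(-36) = -2 + 35*(-1/36) = -2 - 35/36 = -107/36 ≈ -2.9722)
p(m) = 0
p(s) + 4440 = 0 + 4440 = 4440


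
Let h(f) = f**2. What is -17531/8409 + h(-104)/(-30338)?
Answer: -311403611/127556121 ≈ -2.4413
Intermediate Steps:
-17531/8409 + h(-104)/(-30338) = -17531/8409 + (-104)**2/(-30338) = -17531*1/8409 + 10816*(-1/30338) = -17531/8409 - 5408/15169 = -311403611/127556121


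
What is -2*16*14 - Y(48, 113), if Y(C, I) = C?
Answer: -496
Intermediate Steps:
-2*16*14 - Y(48, 113) = -2*16*14 - 1*48 = -32*14 - 48 = -448 - 48 = -496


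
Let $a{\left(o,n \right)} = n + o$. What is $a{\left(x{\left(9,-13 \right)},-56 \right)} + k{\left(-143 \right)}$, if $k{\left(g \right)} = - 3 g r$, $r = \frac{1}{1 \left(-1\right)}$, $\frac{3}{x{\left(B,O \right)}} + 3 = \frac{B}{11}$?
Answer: $- \frac{3891}{8} \approx -486.38$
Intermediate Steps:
$x{\left(B,O \right)} = \frac{3}{-3 + \frac{B}{11}}$
$r = -1$ ($r = \frac{1}{-1} = -1$)
$k{\left(g \right)} = 3 g$ ($k{\left(g \right)} = - 3 g \left(-1\right) = 3 g$)
$a{\left(x{\left(9,-13 \right)},-56 \right)} + k{\left(-143 \right)} = \left(-56 + \frac{33}{-33 + 9}\right) + 3 \left(-143\right) = \left(-56 + \frac{33}{-24}\right) - 429 = \left(-56 + 33 \left(- \frac{1}{24}\right)\right) - 429 = \left(-56 - \frac{11}{8}\right) - 429 = - \frac{459}{8} - 429 = - \frac{3891}{8}$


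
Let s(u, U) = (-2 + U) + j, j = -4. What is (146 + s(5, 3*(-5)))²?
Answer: 15625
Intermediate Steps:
s(u, U) = -6 + U (s(u, U) = (-2 + U) - 4 = -6 + U)
(146 + s(5, 3*(-5)))² = (146 + (-6 + 3*(-5)))² = (146 + (-6 - 15))² = (146 - 21)² = 125² = 15625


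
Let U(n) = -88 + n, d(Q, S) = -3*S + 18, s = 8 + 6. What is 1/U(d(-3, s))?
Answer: -1/112 ≈ -0.0089286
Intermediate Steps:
s = 14
d(Q, S) = 18 - 3*S
1/U(d(-3, s)) = 1/(-88 + (18 - 3*14)) = 1/(-88 + (18 - 42)) = 1/(-88 - 24) = 1/(-112) = -1/112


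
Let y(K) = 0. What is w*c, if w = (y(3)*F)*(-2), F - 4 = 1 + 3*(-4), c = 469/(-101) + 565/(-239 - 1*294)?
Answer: 0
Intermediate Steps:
c = -307042/53833 (c = 469*(-1/101) + 565/(-239 - 294) = -469/101 + 565/(-533) = -469/101 + 565*(-1/533) = -469/101 - 565/533 = -307042/53833 ≈ -5.7036)
F = -7 (F = 4 + (1 + 3*(-4)) = 4 + (1 - 12) = 4 - 11 = -7)
w = 0 (w = (0*(-7))*(-2) = 0*(-2) = 0)
w*c = 0*(-307042/53833) = 0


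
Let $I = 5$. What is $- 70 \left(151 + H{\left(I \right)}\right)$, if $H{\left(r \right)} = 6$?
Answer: $-10990$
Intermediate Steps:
$- 70 \left(151 + H{\left(I \right)}\right) = - 70 \left(151 + 6\right) = \left(-70\right) 157 = -10990$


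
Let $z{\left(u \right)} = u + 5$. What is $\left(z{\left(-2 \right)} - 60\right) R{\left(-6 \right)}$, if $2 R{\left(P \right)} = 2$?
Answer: $-57$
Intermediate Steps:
$z{\left(u \right)} = 5 + u$
$R{\left(P \right)} = 1$ ($R{\left(P \right)} = \frac{1}{2} \cdot 2 = 1$)
$\left(z{\left(-2 \right)} - 60\right) R{\left(-6 \right)} = \left(\left(5 - 2\right) - 60\right) 1 = \left(3 - 60\right) 1 = \left(-57\right) 1 = -57$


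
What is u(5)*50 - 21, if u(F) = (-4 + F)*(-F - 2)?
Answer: -371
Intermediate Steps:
u(F) = (-4 + F)*(-2 - F)
u(5)*50 - 21 = (8 - 1*5**2 + 2*5)*50 - 21 = (8 - 1*25 + 10)*50 - 21 = (8 - 25 + 10)*50 - 21 = -7*50 - 21 = -350 - 21 = -371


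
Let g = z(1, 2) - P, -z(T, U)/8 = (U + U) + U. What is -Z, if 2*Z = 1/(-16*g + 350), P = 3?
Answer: -1/2332 ≈ -0.00042882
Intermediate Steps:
z(T, U) = -24*U (z(T, U) = -8*((U + U) + U) = -8*(2*U + U) = -24*U)
g = -51 (g = -24*2 - 1*3 = -48 - 3 = -51)
Z = 1/2332 (Z = 1/(2*(-16*(-51) + 350)) = 1/(2*(816 + 350)) = (½)/1166 = (½)*(1/1166) = 1/2332 ≈ 0.00042882)
-Z = -1*1/2332 = -1/2332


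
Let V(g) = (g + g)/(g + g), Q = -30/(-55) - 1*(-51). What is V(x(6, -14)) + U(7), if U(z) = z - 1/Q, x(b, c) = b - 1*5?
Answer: 4525/567 ≈ 7.9806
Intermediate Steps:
x(b, c) = -5 + b (x(b, c) = b - 5 = -5 + b)
Q = 567/11 (Q = -30*(-1/55) + 51 = 6/11 + 51 = 567/11 ≈ 51.545)
V(g) = 1 (V(g) = (2*g)/((2*g)) = (2*g)*(1/(2*g)) = 1)
U(z) = -11/567 + z (U(z) = z - 1/567/11 = z - 1*11/567 = z - 11/567 = -11/567 + z)
V(x(6, -14)) + U(7) = 1 + (-11/567 + 7) = 1 + 3958/567 = 4525/567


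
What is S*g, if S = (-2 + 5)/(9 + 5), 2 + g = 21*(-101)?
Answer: -6369/14 ≈ -454.93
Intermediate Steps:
g = -2123 (g = -2 + 21*(-101) = -2 - 2121 = -2123)
S = 3/14 ≈ 0.21429
S*g = (3/14)*(-2123) = -6369/14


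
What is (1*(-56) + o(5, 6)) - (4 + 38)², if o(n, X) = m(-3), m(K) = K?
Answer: -1823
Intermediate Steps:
o(n, X) = -3
(1*(-56) + o(5, 6)) - (4 + 38)² = (1*(-56) - 3) - (4 + 38)² = (-56 - 3) - 1*42² = -59 - 1*1764 = -59 - 1764 = -1823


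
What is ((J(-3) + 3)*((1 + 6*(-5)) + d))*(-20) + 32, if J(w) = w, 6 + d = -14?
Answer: 32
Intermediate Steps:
d = -20 (d = -6 - 14 = -20)
((J(-3) + 3)*((1 + 6*(-5)) + d))*(-20) + 32 = ((-3 + 3)*((1 + 6*(-5)) - 20))*(-20) + 32 = (0*((1 - 30) - 20))*(-20) + 32 = (0*(-29 - 20))*(-20) + 32 = (0*(-49))*(-20) + 32 = 0*(-20) + 32 = 0 + 32 = 32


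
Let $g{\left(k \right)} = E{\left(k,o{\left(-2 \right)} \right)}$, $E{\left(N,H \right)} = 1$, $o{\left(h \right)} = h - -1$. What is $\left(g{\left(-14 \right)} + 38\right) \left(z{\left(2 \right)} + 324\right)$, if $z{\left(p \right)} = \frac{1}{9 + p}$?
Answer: $\frac{139035}{11} \approx 12640.0$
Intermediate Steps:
$o{\left(h \right)} = 1 + h$ ($o{\left(h \right)} = h + 1 = 1 + h$)
$g{\left(k \right)} = 1$
$\left(g{\left(-14 \right)} + 38\right) \left(z{\left(2 \right)} + 324\right) = \left(1 + 38\right) \left(\frac{1}{9 + 2} + 324\right) = 39 \left(\frac{1}{11} + 324\right) = 39 \cdot \frac{3565}{11} = \frac{139035}{11}$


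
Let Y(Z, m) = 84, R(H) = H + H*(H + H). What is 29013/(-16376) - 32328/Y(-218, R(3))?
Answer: -44320035/114632 ≈ -386.63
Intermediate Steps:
R(H) = H + 2*H**2 (R(H) = H + H*(2*H) = H + 2*H**2)
29013/(-16376) - 32328/Y(-218, R(3)) = 29013/(-16376) - 32328/84 = 29013*(-1/16376) - 32328*1/84 = -29013/16376 - 2694/7 = -44320035/114632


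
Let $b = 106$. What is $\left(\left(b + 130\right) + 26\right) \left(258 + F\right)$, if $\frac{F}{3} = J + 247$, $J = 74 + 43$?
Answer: $353700$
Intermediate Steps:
$J = 117$
$F = 1092$ ($F = 3 \left(117 + 247\right) = 3 \cdot 364 = 1092$)
$\left(\left(b + 130\right) + 26\right) \left(258 + F\right) = \left(\left(106 + 130\right) + 26\right) \left(258 + 1092\right) = \left(236 + 26\right) 1350 = 262 \cdot 1350 = 353700$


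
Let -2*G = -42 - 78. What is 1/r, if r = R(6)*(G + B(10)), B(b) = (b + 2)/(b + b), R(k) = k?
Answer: 5/1818 ≈ 0.0027503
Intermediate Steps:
G = 60 (G = -(-42 - 78)/2 = -½*(-120) = 60)
B(b) = (2 + b)/(2*b) (B(b) = (2 + b)/((2*b)) = (2 + b)*(1/(2*b)) = (2 + b)/(2*b))
r = 1818/5 (r = 6*(60 + (½)*(2 + 10)/10) = 6*(60 + (½)*(⅒)*12) = 6*(60 + ⅗) = 6*(303/5) = 1818/5 ≈ 363.60)
1/r = 1/(1818/5) = 5/1818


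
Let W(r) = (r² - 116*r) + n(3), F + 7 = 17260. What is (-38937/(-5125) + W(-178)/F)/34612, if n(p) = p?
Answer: 26111026/85012480125 ≈ 0.00030714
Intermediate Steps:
F = 17253 (F = -7 + 17260 = 17253)
W(r) = 3 + r² - 116*r (W(r) = (r² - 116*r) + 3 = 3 + r² - 116*r)
(-38937/(-5125) + W(-178)/F)/34612 = (-38937/(-5125) + (3 + (-178)² - 116*(-178))/17253)/34612 = (-38937*(-1/5125) + (3 + 31684 + 20648)*(1/17253))*(1/34612) = (38937/5125 + 52335*(1/17253))*(1/34612) = (38937/5125 + 5815/1917)*(1/34612) = (104444104/9824625)*(1/34612) = 26111026/85012480125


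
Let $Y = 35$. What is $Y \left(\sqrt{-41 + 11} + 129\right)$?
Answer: $4515 + 35 i \sqrt{30} \approx 4515.0 + 191.7 i$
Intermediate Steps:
$Y \left(\sqrt{-41 + 11} + 129\right) = 35 \left(\sqrt{-41 + 11} + 129\right) = 35 \left(\sqrt{-30} + 129\right) = 35 \left(i \sqrt{30} + 129\right) = 35 \left(129 + i \sqrt{30}\right) = 4515 + 35 i \sqrt{30}$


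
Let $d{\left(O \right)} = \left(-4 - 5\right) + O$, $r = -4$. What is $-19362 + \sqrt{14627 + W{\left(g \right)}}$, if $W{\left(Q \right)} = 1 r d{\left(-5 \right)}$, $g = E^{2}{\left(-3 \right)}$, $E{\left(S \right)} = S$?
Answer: $-19362 + \sqrt{14683} \approx -19241.0$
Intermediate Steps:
$d{\left(O \right)} = -9 + O$
$g = 9$ ($g = \left(-3\right)^{2} = 9$)
$W{\left(Q \right)} = 56$ ($W{\left(Q \right)} = 1 \left(-4\right) \left(-9 - 5\right) = \left(-4\right) \left(-14\right) = 56$)
$-19362 + \sqrt{14627 + W{\left(g \right)}} = -19362 + \sqrt{14627 + 56} = -19362 + \sqrt{14683}$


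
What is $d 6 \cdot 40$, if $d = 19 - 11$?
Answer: $1920$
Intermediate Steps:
$d = 8$ ($d = 19 - 11 = 8$)
$d 6 \cdot 40 = 8 \cdot 6 \cdot 40 = 48 \cdot 40 = 1920$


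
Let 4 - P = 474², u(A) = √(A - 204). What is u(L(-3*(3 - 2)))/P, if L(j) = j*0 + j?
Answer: -3*I*√23/224672 ≈ -6.4038e-5*I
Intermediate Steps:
L(j) = j (L(j) = 0 + j = j)
u(A) = √(-204 + A)
P = -224672 (P = 4 - 1*474² = 4 - 1*224676 = 4 - 224676 = -224672)
u(L(-3*(3 - 2)))/P = √(-204 - 3*(3 - 2))/(-224672) = √(-204 - 3*1)*(-1/224672) = √(-204 - 3)*(-1/224672) = √(-207)*(-1/224672) = (3*I*√23)*(-1/224672) = -3*I*√23/224672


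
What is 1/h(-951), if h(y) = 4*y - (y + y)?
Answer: -1/1902 ≈ -0.00052576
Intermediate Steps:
h(y) = 2*y (h(y) = 4*y - 2*y = 2*y)
1/h(-951) = 1/(2*(-951)) = 1/(-1902) = -1/1902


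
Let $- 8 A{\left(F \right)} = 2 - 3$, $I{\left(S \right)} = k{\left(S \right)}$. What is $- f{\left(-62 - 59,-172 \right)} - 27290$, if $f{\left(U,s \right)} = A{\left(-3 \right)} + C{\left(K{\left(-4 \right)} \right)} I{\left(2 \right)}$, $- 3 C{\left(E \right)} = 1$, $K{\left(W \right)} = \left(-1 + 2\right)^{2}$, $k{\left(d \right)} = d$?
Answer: $- \frac{654947}{24} \approx -27289.0$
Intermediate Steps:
$I{\left(S \right)} = S$
$K{\left(W \right)} = 1$ ($K{\left(W \right)} = 1^{2} = 1$)
$C{\left(E \right)} = - \frac{1}{3}$ ($C{\left(E \right)} = \left(- \frac{1}{3}\right) 1 = - \frac{1}{3}$)
$A{\left(F \right)} = \frac{1}{8}$ ($A{\left(F \right)} = - \frac{2 - 3}{8} = \left(- \frac{1}{8}\right) \left(-1\right) = \frac{1}{8}$)
$f{\left(U,s \right)} = - \frac{13}{24}$ ($f{\left(U,s \right)} = \frac{1}{8} - \frac{2}{3} = - \frac{13}{24}$)
$- f{\left(-62 - 59,-172 \right)} - 27290 = \left(-1\right) \left(- \frac{13}{24}\right) - 27290 = \frac{13}{24} - 27290 = - \frac{654947}{24}$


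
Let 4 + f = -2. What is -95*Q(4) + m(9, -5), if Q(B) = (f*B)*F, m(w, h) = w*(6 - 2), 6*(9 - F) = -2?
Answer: 21316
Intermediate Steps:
f = -6 (f = -4 - 2 = -6)
F = 28/3 (F = 9 - ⅙*(-2) = 9 + ⅓ = 28/3 ≈ 9.3333)
m(w, h) = 4*w (m(w, h) = w*4 = 4*w)
Q(B) = -56*B (Q(B) = -6*B*(28/3) = -56*B)
-95*Q(4) + m(9, -5) = -(-5320)*4 + 4*9 = -95*(-224) + 36 = 21280 + 36 = 21316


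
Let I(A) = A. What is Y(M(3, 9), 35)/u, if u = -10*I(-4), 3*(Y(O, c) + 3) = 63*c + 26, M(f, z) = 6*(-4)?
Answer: 1111/60 ≈ 18.517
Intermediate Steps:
M(f, z) = -24
Y(O, c) = 17/3 + 21*c (Y(O, c) = -3 + (63*c + 26)/3 = -3 + (26 + 63*c)/3 = -3 + (26/3 + 21*c) = 17/3 + 21*c)
u = 40 (u = -10*(-4) = 40)
Y(M(3, 9), 35)/u = (17/3 + 21*35)/40 = (17/3 + 735)*(1/40) = (2222/3)*(1/40) = 1111/60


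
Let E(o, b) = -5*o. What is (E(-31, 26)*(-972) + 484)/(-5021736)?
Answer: 18772/627717 ≈ 0.029905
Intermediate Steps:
(E(-31, 26)*(-972) + 484)/(-5021736) = (-5*(-31)*(-972) + 484)/(-5021736) = (155*(-972) + 484)*(-1/5021736) = (-150660 + 484)*(-1/5021736) = -150176*(-1/5021736) = 18772/627717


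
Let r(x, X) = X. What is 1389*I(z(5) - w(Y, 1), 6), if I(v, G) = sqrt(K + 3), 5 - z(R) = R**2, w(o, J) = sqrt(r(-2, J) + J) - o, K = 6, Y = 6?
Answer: 4167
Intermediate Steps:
w(o, J) = -o + sqrt(2)*sqrt(J) (w(o, J) = sqrt(J + J) - o = sqrt(2*J) - o = sqrt(2)*sqrt(J) - o = -o + sqrt(2)*sqrt(J))
z(R) = 5 - R**2
I(v, G) = 3 (I(v, G) = sqrt(6 + 3) = sqrt(9) = 3)
1389*I(z(5) - w(Y, 1), 6) = 1389*3 = 4167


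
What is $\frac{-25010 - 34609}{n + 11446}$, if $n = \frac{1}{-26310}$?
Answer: $- \frac{1568575890}{301144259} \approx -5.2087$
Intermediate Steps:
$n = - \frac{1}{26310} \approx -3.8008 \cdot 10^{-5}$
$\frac{-25010 - 34609}{n + 11446} = \frac{-25010 - 34609}{- \frac{1}{26310} + 11446} = - \frac{59619}{\frac{301144259}{26310}} = \left(-59619\right) \frac{26310}{301144259} = - \frac{1568575890}{301144259}$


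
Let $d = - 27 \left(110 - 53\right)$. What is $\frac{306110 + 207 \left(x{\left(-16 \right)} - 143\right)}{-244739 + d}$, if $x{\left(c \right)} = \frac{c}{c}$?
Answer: $- \frac{7282}{6481} \approx -1.1236$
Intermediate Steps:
$x{\left(c \right)} = 1$
$d = -1539$ ($d = \left(-27\right) 57 = -1539$)
$\frac{306110 + 207 \left(x{\left(-16 \right)} - 143\right)}{-244739 + d} = \frac{306110 + 207 \left(1 - 143\right)}{-244739 - 1539} = \frac{306110 + 207 \left(-142\right)}{-246278} = \left(306110 - 29394\right) \left(- \frac{1}{246278}\right) = 276716 \left(- \frac{1}{246278}\right) = - \frac{7282}{6481}$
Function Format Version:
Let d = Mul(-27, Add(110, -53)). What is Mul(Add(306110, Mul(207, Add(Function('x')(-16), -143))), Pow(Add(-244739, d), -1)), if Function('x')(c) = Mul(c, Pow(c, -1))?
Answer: Rational(-7282, 6481) ≈ -1.1236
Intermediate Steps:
Function('x')(c) = 1
d = -1539 (d = Mul(-27, 57) = -1539)
Mul(Add(306110, Mul(207, Add(Function('x')(-16), -143))), Pow(Add(-244739, d), -1)) = Mul(Add(306110, Mul(207, Add(1, -143))), Pow(Add(-244739, -1539), -1)) = Mul(Add(306110, Mul(207, -142)), Pow(-246278, -1)) = Mul(Add(306110, -29394), Rational(-1, 246278)) = Mul(276716, Rational(-1, 246278)) = Rational(-7282, 6481)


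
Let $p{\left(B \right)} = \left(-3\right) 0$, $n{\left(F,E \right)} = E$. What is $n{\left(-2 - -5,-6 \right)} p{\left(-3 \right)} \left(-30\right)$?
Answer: $0$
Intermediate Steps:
$p{\left(B \right)} = 0$
$n{\left(-2 - -5,-6 \right)} p{\left(-3 \right)} \left(-30\right) = \left(-6\right) 0 \left(-30\right) = 0 \left(-30\right) = 0$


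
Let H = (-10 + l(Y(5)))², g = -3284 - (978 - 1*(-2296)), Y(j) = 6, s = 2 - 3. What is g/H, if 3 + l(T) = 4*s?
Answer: -6558/289 ≈ -22.692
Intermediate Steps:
s = -1
l(T) = -7 (l(T) = -3 + 4*(-1) = -3 - 4 = -7)
g = -6558 (g = -3284 - (978 + 2296) = -3284 - 1*3274 = -3284 - 3274 = -6558)
H = 289 (H = (-10 - 7)² = (-17)² = 289)
g/H = -6558/289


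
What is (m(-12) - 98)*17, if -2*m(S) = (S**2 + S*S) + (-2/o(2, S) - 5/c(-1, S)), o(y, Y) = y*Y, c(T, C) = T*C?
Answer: -24667/6 ≈ -4111.2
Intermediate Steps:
c(T, C) = C*T
o(y, Y) = Y*y
m(S) = -S**2 - 2/S (m(S) = -((S**2 + S*S) + (-2*1/(2*S) - 5*(-1/S)))/2 = -((S**2 + S**2) + (-2*1/(2*S) - 5*(-1/S)))/2 = -(2*S**2 + (-1/S - (-5)/S))/2 = -(2*S**2 + (-1/S + 5/S))/2 = -(2*S**2 + 4/S)/2 = -S**2 - 2/S)
(m(-12) - 98)*17 = ((-2 - 1*(-12)**3)/(-12) - 98)*17 = (-(-2 - 1*(-1728))/12 - 98)*17 = (-(-2 + 1728)/12 - 98)*17 = (-1/12*1726 - 98)*17 = (-863/6 - 98)*17 = -1451/6*17 = -24667/6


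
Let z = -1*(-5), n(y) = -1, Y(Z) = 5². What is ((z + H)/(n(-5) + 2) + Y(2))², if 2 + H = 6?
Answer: 1156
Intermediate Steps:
Y(Z) = 25
H = 4 (H = -2 + 6 = 4)
z = 5
((z + H)/(n(-5) + 2) + Y(2))² = ((5 + 4)/(-1 + 2) + 25)² = (9/1 + 25)² = (9*1 + 25)² = (9 + 25)² = 34² = 1156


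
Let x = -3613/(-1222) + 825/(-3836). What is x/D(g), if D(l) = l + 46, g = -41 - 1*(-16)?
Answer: 6425659/49219716 ≈ 0.13055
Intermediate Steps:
g = -25 (g = -41 + 16 = -25)
D(l) = 46 + l
x = 6425659/2343796 (x = -3613*(-1/1222) + 825*(-1/3836) = 3613/1222 - 825/3836 = 6425659/2343796 ≈ 2.7416)
x/D(g) = 6425659/(2343796*(46 - 25)) = (6425659/2343796)/21 = (6425659/2343796)*(1/21) = 6425659/49219716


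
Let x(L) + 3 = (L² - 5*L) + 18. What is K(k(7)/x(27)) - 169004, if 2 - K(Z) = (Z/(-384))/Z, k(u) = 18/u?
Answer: -64896767/384 ≈ -1.6900e+5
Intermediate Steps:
x(L) = 15 + L² - 5*L (x(L) = -3 + ((L² - 5*L) + 18) = -3 + (18 + L² - 5*L) = 15 + L² - 5*L)
K(Z) = 769/384 (K(Z) = 2 - Z/(-384)/Z = 2 - Z*(-1/384)/Z = 2 - (-Z/384)/Z = 2 - 1*(-1/384) = 2 + 1/384 = 769/384)
K(k(7)/x(27)) - 169004 = 769/384 - 169004 = -64896767/384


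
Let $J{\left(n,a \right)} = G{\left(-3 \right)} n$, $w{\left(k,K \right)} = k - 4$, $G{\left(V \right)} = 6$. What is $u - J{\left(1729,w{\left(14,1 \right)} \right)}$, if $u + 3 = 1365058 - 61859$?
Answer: $1292822$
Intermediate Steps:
$w{\left(k,K \right)} = -4 + k$
$J{\left(n,a \right)} = 6 n$
$u = 1303196$ ($u = -3 + \left(1365058 - 61859\right) = -3 + 1303199 = 1303196$)
$u - J{\left(1729,w{\left(14,1 \right)} \right)} = 1303196 - 6 \cdot 1729 = 1303196 - 10374 = 1292822$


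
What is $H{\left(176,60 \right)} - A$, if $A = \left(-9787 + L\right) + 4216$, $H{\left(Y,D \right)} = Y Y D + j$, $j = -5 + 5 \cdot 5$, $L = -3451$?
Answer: $1867602$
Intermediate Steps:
$j = 20$ ($j = -5 + 25 = 20$)
$H{\left(Y,D \right)} = 20 + D Y^{2}$ ($H{\left(Y,D \right)} = Y Y D + 20 = Y^{2} D + 20 = D Y^{2} + 20 = 20 + D Y^{2}$)
$A = -9022$ ($A = \left(-9787 - 3451\right) + 4216 = -13238 + 4216 = -9022$)
$H{\left(176,60 \right)} - A = \left(20 + 60 \cdot 176^{2}\right) - -9022 = \left(20 + 60 \cdot 30976\right) + 9022 = \left(20 + 1858560\right) + 9022 = 1858580 + 9022 = 1867602$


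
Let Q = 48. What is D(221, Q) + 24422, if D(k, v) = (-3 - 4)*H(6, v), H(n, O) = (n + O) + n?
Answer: 24002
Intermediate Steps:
H(n, O) = O + 2*n (H(n, O) = (O + n) + n = O + 2*n)
D(k, v) = -84 - 7*v (D(k, v) = (-3 - 4)*(v + 2*6) = -7*(v + 12) = -7*(12 + v) = -84 - 7*v)
D(221, Q) + 24422 = (-84 - 7*48) + 24422 = (-84 - 336) + 24422 = -420 + 24422 = 24002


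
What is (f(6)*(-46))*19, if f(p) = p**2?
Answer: -31464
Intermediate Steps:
(f(6)*(-46))*19 = (6**2*(-46))*19 = (36*(-46))*19 = -1656*19 = -31464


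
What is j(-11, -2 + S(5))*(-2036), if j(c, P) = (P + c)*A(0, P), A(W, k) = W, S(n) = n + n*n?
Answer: 0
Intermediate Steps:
S(n) = n + n**2
j(c, P) = 0 (j(c, P) = (P + c)*0 = 0)
j(-11, -2 + S(5))*(-2036) = 0*(-2036) = 0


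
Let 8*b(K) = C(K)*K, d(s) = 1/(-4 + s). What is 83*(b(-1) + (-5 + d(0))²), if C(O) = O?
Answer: 36769/16 ≈ 2298.1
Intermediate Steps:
b(K) = K²/8 (b(K) = (K*K)/8 = K²/8)
83*(b(-1) + (-5 + d(0))²) = 83*((⅛)*(-1)² + (-5 + 1/(-4 + 0))²) = 83*((⅛)*1 + (-5 + 1/(-4))²) = 83*(⅛ + (-5 - ¼)²) = 83*(⅛ + (-21/4)²) = 83*(⅛ + 441/16) = 83*(443/16) = 36769/16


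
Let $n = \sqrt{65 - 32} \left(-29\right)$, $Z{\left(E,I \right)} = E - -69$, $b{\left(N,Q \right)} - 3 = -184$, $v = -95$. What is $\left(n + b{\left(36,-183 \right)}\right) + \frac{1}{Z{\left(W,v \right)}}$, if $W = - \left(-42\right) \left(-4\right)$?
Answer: $- \frac{17920}{99} - 29 \sqrt{33} \approx -347.6$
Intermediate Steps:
$b{\left(N,Q \right)} = -181$ ($b{\left(N,Q \right)} = 3 - 184 = -181$)
$W = -168$ ($W = \left(-1\right) 168 = -168$)
$Z{\left(E,I \right)} = 69 + E$ ($Z{\left(E,I \right)} = E + 69 = 69 + E$)
$n = - 29 \sqrt{33}$ ($n = \sqrt{33} \left(-29\right) = - 29 \sqrt{33} \approx -166.59$)
$\left(n + b{\left(36,-183 \right)}\right) + \frac{1}{Z{\left(W,v \right)}} = \left(- 29 \sqrt{33} - 181\right) + \frac{1}{69 - 168} = \left(-181 - 29 \sqrt{33}\right) + \frac{1}{-99} = \left(-181 - 29 \sqrt{33}\right) - \frac{1}{99} = - \frac{17920}{99} - 29 \sqrt{33}$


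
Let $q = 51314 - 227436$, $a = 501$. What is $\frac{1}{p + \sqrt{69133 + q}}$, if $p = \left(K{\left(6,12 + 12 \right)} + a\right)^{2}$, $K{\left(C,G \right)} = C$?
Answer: $\frac{85683}{22024765130} - \frac{i \sqrt{106989}}{66074295390} \approx 3.8903 \cdot 10^{-6} - 4.9504 \cdot 10^{-9} i$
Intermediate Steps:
$q = -176122$
$p = 257049$ ($p = \left(6 + 501\right)^{2} = 507^{2} = 257049$)
$\frac{1}{p + \sqrt{69133 + q}} = \frac{1}{257049 + \sqrt{69133 - 176122}} = \frac{1}{257049 + \sqrt{-106989}} = \frac{1}{257049 + i \sqrt{106989}}$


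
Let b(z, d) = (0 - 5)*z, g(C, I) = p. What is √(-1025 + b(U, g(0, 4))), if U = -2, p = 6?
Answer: I*√1015 ≈ 31.859*I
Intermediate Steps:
g(C, I) = 6
b(z, d) = -5*z
√(-1025 + b(U, g(0, 4))) = √(-1025 - 5*(-2)) = √(-1025 + 10) = √(-1015) = I*√1015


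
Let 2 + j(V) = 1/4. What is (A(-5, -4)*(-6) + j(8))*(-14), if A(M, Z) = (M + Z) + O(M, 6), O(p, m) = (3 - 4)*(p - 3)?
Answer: -119/2 ≈ -59.500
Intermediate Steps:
O(p, m) = 3 - p (O(p, m) = -(-3 + p) = 3 - p)
A(M, Z) = 3 + Z (A(M, Z) = (M + Z) + (3 - M) = 3 + Z)
j(V) = -7/4 (j(V) = -2 + 1/4 = -7/4)
(A(-5, -4)*(-6) + j(8))*(-14) = ((3 - 4)*(-6) - 7/4)*(-14) = (-1*(-6) - 7/4)*(-14) = (6 - 7/4)*(-14) = (17/4)*(-14) = -119/2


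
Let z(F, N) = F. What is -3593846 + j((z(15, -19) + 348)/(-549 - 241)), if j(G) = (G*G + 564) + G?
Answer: -2242567451201/624100 ≈ -3.5933e+6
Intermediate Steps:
j(G) = 564 + G + G² (j(G) = (G² + 564) + G = (564 + G²) + G = 564 + G + G²)
-3593846 + j((z(15, -19) + 348)/(-549 - 241)) = -3593846 + (564 + (15 + 348)/(-549 - 241) + ((15 + 348)/(-549 - 241))²) = -3593846 + (564 + 363/(-790) + (363/(-790))²) = -3593846 + (564 + 363*(-1/790) + (363*(-1/790))²) = -3593846 + (564 - 363/790 + (-363/790)²) = -3593846 + (564 - 363/790 + 131769/624100) = -3593846 + 351837399/624100 = -2242567451201/624100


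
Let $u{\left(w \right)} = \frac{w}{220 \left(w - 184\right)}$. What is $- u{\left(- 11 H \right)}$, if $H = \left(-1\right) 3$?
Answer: $\frac{3}{3020} \approx 0.00099338$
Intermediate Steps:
$H = -3$
$u{\left(w \right)} = \frac{w}{-40480 + 220 w}$ ($u{\left(w \right)} = \frac{w}{220 \left(-184 + w\right)} = \frac{w}{-40480 + 220 w}$)
$- u{\left(- 11 H \right)} = - \frac{\left(-11\right) \left(-3\right)}{220 \left(-184 - -33\right)} = - \frac{33}{220 \left(-184 + 33\right)} = - \frac{33}{220 \left(-151\right)} = - \frac{33 \left(-1\right)}{220 \cdot 151} = \left(-1\right) \left(- \frac{3}{3020}\right) = \frac{3}{3020}$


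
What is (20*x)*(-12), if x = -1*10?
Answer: 2400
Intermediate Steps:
x = -10
(20*x)*(-12) = (20*(-10))*(-12) = -200*(-12) = 2400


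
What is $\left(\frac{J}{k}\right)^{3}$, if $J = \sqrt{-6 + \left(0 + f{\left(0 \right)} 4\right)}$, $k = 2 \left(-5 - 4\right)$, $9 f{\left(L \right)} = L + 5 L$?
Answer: $\frac{i \sqrt{6}}{972} \approx 0.0025201 i$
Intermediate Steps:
$f{\left(L \right)} = \frac{2 L}{3}$ ($f{\left(L \right)} = \frac{L + 5 L}{9} = \frac{6 L}{9} = \frac{2 L}{3}$)
$k = -18$ ($k = 2 \left(-9\right) = -18$)
$J = i \sqrt{6}$ ($J = \sqrt{-6 + \left(0 + \frac{2}{3} \cdot 0 \cdot 4\right)} = \sqrt{-6 + \left(0 + 0 \cdot 4\right)} = \sqrt{-6 + \left(0 + 0\right)} = \sqrt{-6 + 0} = \sqrt{-6} = i \sqrt{6} \approx 2.4495 i$)
$\left(\frac{J}{k}\right)^{3} = \left(\frac{i \sqrt{6}}{-18}\right)^{3} = \left(i \sqrt{6} \left(- \frac{1}{18}\right)\right)^{3} = \left(- \frac{i \sqrt{6}}{18}\right)^{3} = \frac{i \sqrt{6}}{972}$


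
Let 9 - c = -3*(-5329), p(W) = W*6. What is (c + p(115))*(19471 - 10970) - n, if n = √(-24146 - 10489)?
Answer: -129963288 - I*√34635 ≈ -1.2996e+8 - 186.1*I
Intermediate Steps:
p(W) = 6*W
c = -15978 (c = 9 - (-3)*(-5329) = 9 - 1*15987 = 9 - 15987 = -15978)
n = I*√34635 (n = √(-34635) = I*√34635 ≈ 186.1*I)
(c + p(115))*(19471 - 10970) - n = (-15978 + 6*115)*(19471 - 10970) - I*√34635 = (-15978 + 690)*8501 - I*√34635 = -15288*8501 - I*√34635 = -129963288 - I*√34635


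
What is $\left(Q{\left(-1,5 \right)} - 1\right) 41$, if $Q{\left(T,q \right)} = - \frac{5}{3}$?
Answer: $- \frac{328}{3} \approx -109.33$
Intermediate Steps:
$Q{\left(T,q \right)} = - \frac{5}{3}$ ($Q{\left(T,q \right)} = \left(-5\right) \frac{1}{3} = - \frac{5}{3}$)
$\left(Q{\left(-1,5 \right)} - 1\right) 41 = \left(- \frac{5}{3} - 1\right) 41 = \left(- \frac{8}{3}\right) 41 = - \frac{328}{3}$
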